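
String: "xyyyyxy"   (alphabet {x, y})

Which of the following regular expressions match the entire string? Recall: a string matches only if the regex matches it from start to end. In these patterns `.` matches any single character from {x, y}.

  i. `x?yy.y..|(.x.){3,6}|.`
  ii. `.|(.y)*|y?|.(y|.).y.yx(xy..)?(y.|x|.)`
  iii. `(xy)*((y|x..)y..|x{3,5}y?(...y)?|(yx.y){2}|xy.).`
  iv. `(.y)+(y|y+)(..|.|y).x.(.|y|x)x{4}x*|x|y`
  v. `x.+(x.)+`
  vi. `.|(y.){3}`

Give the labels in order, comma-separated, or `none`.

i, iii, v

i → match
ii → no match
iii → match
iv → no match
v → match
vi → no match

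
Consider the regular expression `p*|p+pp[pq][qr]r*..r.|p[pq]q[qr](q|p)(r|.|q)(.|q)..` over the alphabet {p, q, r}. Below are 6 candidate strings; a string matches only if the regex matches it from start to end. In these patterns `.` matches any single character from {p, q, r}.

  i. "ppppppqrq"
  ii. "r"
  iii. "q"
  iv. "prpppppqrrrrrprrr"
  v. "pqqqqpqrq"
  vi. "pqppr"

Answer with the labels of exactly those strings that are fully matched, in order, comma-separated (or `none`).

i → no match
ii → no match
iii → no match
iv → no match
v → match
vi → no match

v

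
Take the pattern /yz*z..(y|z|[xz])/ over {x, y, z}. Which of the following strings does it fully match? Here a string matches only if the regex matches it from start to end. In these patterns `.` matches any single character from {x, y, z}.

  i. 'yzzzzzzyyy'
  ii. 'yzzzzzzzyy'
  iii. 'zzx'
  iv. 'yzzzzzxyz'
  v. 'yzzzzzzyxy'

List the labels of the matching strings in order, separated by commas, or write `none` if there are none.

i, ii, iv, v

i → match
ii → match
iii → no match — must start with 'y'
iv → match
v → match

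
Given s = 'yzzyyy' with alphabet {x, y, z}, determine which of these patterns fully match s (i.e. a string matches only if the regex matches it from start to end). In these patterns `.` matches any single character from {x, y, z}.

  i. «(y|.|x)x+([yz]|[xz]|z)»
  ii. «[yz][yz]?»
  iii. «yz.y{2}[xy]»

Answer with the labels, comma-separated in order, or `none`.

i → no match
ii → no match
iii → match

iii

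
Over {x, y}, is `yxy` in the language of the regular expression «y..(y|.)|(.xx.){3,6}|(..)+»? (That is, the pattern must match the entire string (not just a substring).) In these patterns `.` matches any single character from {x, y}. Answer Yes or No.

No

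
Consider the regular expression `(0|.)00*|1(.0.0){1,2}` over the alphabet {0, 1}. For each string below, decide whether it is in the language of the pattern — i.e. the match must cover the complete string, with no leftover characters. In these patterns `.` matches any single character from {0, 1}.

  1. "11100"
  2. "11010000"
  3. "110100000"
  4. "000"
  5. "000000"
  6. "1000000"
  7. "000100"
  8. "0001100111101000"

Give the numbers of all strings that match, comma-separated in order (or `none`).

1. "11100" → no match
2. "11010000" → no match
3. "110100000" → match
4. "000" → match
5. "000000" → match
6. "1000000" → match
7. "000100" → no match
8 → no match

3, 4, 5, 6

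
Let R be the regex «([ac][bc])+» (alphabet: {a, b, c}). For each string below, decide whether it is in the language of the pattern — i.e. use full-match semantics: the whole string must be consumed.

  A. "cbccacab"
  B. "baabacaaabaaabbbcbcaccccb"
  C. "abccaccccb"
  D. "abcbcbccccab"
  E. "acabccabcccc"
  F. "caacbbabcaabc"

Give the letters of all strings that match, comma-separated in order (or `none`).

A, C, D, E

A. "cbccacab" → match
B → no match
C. "abccaccccb" → match
D. "abcbcbccccab" → match
E. "acabccabcccc" → match
F → no match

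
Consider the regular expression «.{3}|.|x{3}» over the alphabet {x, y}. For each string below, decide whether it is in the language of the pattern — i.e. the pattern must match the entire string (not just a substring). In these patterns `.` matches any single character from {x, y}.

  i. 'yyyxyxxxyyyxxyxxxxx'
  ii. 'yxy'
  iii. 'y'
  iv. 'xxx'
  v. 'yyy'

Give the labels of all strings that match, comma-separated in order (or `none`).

i → no match
ii. 'yxy' → match
iii. 'y' → match
iv. 'xxx' → match
v. 'yyy' → match

ii, iii, iv, v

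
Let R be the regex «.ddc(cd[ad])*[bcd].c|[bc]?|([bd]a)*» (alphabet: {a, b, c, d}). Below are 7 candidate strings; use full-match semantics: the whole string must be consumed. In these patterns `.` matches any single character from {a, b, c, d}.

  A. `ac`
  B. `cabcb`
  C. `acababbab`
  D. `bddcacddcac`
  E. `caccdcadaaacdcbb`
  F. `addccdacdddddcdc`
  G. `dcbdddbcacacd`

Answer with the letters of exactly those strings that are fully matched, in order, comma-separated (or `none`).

A. `ac` → no match
B. `cabcb` → no match
C. `acababbab` → no match
D. `bddcacddcac` → no match
E → no match
F → no match
G → no match

none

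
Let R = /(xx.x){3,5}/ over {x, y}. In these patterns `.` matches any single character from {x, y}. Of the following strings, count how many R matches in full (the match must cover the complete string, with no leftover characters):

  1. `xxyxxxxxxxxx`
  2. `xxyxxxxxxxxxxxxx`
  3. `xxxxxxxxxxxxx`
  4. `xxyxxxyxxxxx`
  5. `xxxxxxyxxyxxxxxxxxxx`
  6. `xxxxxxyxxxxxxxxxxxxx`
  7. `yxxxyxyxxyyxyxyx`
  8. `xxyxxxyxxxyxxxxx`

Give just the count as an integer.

5

1. `xxyxxxxxxxxx` → match
2 → match
3 → no match
4. `xxyxxxyxxxxx` → match
5 → no match
6 → match
7 → no match — must start with `xx`
8 → match
Total matched: 5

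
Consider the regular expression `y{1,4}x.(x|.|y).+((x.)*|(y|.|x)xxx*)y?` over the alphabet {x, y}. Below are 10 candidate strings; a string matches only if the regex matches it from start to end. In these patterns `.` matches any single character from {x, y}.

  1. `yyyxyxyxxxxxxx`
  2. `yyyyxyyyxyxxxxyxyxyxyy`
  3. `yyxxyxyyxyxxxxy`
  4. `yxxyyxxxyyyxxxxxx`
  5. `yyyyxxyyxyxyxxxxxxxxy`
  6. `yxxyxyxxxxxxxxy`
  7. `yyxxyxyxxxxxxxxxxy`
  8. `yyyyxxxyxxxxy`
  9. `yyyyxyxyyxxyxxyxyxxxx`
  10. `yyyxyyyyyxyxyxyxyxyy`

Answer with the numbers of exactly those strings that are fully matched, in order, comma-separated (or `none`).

1 → match
2 → match
3 → match
4 → match
5 → match
6 → match
7 → match
8 → match
9 → match
10 → match

1, 2, 3, 4, 5, 6, 7, 8, 9, 10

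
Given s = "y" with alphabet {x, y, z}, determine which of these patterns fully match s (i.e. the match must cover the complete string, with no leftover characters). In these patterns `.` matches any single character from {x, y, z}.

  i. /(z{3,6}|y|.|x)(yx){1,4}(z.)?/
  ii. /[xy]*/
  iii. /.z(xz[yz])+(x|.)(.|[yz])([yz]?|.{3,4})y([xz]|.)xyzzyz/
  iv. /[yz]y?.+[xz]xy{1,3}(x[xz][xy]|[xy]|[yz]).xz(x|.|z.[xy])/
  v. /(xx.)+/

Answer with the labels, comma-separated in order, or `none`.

i → no match
ii → match
iii → no match — must end with "xyzzyz"
iv → no match
v → no match — must start with "xx"

ii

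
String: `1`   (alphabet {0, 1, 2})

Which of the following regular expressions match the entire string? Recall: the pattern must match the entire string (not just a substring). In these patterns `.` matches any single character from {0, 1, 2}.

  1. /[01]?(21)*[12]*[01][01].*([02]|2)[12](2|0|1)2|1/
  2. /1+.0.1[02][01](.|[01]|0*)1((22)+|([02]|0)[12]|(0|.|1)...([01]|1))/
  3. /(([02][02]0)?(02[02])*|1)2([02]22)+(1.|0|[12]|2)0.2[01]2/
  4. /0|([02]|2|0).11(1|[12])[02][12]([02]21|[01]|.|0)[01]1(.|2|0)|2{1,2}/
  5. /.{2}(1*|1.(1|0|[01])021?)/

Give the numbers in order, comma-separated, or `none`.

1 → match
2 → no match
3 → no match — must end with `2`
4 → no match
5 → no match

1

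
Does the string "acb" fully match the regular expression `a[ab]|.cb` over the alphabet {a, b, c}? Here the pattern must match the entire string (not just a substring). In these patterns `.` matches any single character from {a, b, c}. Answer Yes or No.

Yes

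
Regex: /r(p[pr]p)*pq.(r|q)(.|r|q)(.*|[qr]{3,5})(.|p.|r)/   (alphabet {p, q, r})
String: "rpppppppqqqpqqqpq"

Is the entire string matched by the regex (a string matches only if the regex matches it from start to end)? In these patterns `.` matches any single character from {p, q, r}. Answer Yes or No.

Yes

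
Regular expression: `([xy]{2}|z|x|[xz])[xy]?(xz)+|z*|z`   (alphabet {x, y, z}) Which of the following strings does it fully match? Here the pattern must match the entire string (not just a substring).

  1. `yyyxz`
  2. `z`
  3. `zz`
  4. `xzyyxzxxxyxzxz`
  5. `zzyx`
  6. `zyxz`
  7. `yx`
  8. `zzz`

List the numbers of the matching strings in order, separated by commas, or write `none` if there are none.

1 → match
2 → match
3 → match
4 → no match
5 → no match
6 → match
7 → no match
8 → match

1, 2, 3, 6, 8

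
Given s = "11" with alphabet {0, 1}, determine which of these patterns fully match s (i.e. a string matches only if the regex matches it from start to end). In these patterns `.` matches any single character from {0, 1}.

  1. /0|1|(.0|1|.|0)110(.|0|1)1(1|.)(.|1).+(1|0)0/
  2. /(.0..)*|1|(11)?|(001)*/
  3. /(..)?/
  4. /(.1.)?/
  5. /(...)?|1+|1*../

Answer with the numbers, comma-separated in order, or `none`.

1 → no match
2 → match
3 → match
4 → no match
5 → match

2, 3, 5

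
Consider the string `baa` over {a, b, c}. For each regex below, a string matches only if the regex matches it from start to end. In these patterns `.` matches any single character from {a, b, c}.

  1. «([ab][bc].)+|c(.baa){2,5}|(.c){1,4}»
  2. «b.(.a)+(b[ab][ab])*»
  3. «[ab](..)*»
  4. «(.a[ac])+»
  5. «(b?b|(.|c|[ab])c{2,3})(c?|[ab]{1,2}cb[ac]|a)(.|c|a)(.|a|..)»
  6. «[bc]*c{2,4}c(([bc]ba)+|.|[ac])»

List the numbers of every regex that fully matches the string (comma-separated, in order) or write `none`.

1 → no match
2 → no match
3 → match
4 → match
5 → match
6 → no match

3, 4, 5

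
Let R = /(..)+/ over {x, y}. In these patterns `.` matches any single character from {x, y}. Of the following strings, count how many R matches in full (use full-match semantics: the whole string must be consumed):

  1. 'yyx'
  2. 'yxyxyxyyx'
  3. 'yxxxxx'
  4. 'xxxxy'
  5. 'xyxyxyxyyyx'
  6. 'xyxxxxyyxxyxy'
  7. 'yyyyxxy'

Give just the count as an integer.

1

1. 'yyx' → no match
2. 'yxyxyxyyx' → no match
3. 'yxxxxx' → match
4. 'xxxxy' → no match
5. 'xyxyxyxyyyx' → no match
6 → no match
7. 'yyyyxxy' → no match
Total matched: 1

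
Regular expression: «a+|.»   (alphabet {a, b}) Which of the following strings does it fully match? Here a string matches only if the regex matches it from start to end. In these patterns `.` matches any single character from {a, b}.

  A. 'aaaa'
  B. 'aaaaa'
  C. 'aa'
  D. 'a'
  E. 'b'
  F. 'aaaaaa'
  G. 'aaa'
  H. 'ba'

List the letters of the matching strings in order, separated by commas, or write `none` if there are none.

A, B, C, D, E, F, G

A → match
B → match
C → match
D → match
E → match
F → match
G → match
H → no match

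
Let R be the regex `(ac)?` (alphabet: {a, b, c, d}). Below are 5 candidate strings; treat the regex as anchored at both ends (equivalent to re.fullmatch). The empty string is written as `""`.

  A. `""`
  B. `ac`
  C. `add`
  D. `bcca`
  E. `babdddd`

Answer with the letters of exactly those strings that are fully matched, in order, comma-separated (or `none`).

A → match
B → match
C → no match
D → no match
E → no match

A, B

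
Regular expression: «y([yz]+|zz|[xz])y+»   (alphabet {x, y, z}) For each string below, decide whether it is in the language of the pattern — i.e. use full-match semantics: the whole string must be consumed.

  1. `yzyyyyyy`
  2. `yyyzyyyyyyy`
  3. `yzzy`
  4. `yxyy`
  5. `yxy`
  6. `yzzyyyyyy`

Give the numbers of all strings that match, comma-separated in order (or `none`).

1. `yzyyyyyy` → match
2. `yyyzyyyyyyy` → match
3. `yzzy` → match
4. `yxyy` → match
5. `yxy` → match
6. `yzzyyyyyy` → match

1, 2, 3, 4, 5, 6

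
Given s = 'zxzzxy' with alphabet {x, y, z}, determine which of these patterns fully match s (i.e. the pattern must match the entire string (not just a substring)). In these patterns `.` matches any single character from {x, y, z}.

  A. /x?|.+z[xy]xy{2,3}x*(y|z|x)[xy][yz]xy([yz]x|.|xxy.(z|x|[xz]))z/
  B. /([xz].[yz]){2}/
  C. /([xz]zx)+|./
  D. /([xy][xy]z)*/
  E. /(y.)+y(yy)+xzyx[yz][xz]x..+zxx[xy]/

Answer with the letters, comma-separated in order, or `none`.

A → no match
B → match
C → no match
D → no match
E → no match — must start with 'y'

B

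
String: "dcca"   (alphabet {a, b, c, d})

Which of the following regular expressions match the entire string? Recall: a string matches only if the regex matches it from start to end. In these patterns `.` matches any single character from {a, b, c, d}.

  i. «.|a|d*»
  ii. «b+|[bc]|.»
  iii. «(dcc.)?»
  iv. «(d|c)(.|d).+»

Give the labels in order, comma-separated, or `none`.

i → no match
ii → no match
iii → match
iv → match

iii, iv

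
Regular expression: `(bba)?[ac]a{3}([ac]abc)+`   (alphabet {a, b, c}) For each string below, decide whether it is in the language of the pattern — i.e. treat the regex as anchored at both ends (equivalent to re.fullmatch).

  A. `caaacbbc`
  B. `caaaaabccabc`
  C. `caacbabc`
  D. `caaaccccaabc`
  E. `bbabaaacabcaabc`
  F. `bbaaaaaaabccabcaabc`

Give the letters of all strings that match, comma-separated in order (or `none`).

A → no match — must end with `abc`
B → match
C → no match
D → no match
E → no match
F → match

B, F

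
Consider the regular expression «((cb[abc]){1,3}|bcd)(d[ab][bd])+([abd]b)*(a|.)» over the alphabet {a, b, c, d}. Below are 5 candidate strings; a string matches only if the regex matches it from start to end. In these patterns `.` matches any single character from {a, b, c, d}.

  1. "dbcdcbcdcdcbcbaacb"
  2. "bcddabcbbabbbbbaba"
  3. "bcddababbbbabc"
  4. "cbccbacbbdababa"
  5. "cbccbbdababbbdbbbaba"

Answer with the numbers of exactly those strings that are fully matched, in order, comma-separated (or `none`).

1 → no match
2 → no match
3 → no match
4 → match
5 → match

4, 5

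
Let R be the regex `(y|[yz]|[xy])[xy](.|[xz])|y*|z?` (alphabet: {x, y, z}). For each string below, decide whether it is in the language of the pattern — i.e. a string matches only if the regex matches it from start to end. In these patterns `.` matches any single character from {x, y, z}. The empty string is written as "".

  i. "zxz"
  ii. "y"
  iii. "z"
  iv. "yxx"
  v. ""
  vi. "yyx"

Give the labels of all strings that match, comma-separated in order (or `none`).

i → match
ii → match
iii → match
iv → match
v → match
vi → match

i, ii, iii, iv, v, vi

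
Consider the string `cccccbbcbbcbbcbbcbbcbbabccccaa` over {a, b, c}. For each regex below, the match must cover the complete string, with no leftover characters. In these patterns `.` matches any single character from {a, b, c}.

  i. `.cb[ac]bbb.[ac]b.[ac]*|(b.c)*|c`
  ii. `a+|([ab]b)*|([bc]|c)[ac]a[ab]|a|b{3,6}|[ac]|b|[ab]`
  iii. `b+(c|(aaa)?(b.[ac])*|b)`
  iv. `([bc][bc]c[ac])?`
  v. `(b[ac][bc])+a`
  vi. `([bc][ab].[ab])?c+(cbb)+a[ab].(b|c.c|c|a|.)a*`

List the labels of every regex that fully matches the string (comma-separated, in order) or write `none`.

i → no match
ii → no match
iii → no match — must start with `b`
iv → no match
v → no match — must start with `b`
vi → match

vi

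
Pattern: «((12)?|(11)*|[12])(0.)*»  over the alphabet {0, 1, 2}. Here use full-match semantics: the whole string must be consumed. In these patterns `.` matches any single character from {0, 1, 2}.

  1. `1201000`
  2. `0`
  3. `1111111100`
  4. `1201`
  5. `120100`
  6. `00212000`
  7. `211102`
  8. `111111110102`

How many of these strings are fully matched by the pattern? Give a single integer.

4

1. `1201000` → no match
2. `0` → no match
3. `1111111100` → match
4. `1201` → match
5. `120100` → match
6. `00212000` → no match
7. `211102` → no match
8. `111111110102` → match
Total matched: 4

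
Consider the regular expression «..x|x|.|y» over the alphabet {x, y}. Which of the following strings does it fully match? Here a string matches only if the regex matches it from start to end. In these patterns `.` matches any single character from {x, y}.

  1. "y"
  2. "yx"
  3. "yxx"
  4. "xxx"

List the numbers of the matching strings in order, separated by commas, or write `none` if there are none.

1, 3, 4

1 → match
2 → no match
3 → match
4 → match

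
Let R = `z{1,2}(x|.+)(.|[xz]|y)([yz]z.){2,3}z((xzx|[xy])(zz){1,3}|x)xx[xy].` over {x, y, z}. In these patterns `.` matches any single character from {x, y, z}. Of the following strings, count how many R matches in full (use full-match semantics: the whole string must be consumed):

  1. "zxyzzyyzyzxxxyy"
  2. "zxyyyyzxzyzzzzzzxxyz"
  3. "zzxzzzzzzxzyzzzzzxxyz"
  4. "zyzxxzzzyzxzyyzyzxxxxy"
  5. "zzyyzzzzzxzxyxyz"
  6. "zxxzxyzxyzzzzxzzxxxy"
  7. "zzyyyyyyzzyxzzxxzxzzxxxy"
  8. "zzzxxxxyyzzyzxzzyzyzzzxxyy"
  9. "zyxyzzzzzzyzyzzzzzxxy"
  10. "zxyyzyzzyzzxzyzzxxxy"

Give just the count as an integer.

1 → match
2 → no match
3 → no match
4 → no match
5 → no match
6 → no match
7 → no match
8 → no match
9 → no match
10 → match
Total matched: 2

2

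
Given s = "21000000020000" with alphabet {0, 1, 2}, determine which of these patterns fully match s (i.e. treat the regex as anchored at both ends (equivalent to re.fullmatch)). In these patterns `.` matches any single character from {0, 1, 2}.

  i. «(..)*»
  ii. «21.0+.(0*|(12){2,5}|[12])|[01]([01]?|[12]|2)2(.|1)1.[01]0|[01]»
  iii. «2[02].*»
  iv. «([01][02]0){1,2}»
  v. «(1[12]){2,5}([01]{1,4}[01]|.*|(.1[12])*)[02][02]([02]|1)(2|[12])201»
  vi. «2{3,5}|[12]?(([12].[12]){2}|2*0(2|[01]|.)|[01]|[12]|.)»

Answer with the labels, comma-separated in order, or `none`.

i, ii

i → match
ii → match
iii → no match
iv → no match
v → no match — must start with "1"
vi → no match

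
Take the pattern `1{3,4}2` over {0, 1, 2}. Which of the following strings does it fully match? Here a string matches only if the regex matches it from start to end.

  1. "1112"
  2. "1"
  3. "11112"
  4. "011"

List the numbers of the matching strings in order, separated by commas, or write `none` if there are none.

1 → match
2 → no match — must end with "12"
3 → match
4 → no match — must start with "1"

1, 3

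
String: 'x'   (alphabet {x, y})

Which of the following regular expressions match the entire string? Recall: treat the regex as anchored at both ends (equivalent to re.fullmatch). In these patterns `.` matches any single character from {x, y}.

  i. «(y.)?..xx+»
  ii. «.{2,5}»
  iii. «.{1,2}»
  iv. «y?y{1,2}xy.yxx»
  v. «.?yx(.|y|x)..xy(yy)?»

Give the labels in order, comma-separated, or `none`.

iii

i → no match
ii → no match
iii → match
iv → no match — must end with 'yxx'
v → no match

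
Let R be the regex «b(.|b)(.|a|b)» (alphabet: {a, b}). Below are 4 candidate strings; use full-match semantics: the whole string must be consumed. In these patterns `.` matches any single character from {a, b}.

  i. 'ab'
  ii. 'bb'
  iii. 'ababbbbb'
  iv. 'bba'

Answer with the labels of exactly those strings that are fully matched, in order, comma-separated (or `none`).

i → no match — must start with 'b'
ii → no match
iii → no match — must start with 'b'
iv → match

iv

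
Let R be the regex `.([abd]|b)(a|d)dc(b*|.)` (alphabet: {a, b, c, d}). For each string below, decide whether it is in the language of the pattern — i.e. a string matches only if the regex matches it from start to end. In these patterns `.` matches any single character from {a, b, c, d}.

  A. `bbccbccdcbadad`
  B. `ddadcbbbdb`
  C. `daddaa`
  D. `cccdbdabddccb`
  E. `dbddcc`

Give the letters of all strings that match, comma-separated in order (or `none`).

E

A → no match
B → no match
C → no match
D → no match
E → match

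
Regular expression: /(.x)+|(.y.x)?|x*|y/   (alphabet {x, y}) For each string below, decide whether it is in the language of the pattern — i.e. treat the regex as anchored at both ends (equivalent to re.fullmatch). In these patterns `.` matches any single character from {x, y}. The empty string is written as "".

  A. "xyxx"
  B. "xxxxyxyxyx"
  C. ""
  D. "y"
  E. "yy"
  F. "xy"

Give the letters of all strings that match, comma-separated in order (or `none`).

A. "xyxx" → match
B. "xxxxyxyxyx" → match
C. "" → match
D. "y" → match
E. "yy" → no match
F. "xy" → no match

A, B, C, D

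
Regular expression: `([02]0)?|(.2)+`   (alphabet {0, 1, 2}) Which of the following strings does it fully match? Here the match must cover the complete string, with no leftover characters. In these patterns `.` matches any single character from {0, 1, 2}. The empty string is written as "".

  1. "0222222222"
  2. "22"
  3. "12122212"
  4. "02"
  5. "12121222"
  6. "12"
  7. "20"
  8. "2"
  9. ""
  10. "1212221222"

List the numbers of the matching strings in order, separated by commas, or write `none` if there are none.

1 → match
2 → match
3 → match
4 → match
5 → match
6 → match
7 → match
8 → no match
9 → match
10 → match

1, 2, 3, 4, 5, 6, 7, 9, 10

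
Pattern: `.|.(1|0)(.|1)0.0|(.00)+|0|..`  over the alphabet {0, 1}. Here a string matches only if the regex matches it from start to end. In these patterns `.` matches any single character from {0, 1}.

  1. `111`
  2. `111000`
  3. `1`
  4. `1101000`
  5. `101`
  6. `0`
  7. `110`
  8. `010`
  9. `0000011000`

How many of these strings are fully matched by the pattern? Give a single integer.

1 → no match
2 → match
3 → match
4 → no match
5 → no match
6 → match
7 → no match
8 → no match
9 → no match
Total matched: 3

3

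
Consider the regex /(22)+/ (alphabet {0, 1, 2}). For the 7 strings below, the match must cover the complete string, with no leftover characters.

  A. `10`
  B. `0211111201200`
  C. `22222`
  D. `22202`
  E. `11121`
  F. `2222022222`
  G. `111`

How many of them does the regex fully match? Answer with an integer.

A → no match — must start with `22`
B → no match — must start with `22`
C → no match
D → no match — must end with `22`
E → no match — must start with `22`
F → no match
G → no match — must start with `22`
Total matched: 0

0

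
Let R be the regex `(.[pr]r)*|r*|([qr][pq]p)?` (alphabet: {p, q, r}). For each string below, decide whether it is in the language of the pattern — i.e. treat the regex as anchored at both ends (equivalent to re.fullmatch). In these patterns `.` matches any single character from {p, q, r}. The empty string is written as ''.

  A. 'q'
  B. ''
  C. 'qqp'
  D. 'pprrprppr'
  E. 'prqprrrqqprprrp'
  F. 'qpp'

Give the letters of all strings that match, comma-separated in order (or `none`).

B, C, D, F

A → no match
B → match
C → match
D → match
E → no match
F → match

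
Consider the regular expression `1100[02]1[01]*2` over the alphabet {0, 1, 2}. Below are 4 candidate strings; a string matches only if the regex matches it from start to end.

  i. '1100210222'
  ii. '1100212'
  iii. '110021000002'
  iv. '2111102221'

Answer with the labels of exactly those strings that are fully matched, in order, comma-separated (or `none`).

i → no match
ii → match
iii → match
iv → no match — must start with '1100'

ii, iii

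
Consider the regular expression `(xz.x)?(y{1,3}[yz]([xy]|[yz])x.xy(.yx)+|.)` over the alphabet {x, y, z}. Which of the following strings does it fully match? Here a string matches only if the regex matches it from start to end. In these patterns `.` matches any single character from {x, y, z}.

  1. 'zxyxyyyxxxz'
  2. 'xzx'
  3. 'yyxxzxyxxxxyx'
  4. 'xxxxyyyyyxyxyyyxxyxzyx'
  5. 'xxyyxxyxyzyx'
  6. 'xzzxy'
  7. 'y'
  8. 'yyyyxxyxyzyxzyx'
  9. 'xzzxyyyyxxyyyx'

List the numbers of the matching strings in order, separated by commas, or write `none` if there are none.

6, 7, 8

1 → no match
2 → no match
3 → no match
4 → no match
5 → no match
6 → match
7 → match
8 → match
9 → no match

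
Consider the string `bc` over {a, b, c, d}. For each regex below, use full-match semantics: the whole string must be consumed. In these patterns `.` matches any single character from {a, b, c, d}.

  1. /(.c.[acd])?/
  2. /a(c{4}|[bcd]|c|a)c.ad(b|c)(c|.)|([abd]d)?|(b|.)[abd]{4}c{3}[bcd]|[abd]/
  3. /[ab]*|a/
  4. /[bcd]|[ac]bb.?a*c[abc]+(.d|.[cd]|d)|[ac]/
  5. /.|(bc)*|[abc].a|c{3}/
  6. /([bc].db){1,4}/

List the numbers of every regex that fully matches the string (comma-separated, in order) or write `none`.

1 → no match
2 → no match
3 → no match
4 → no match
5 → match
6 → no match — must end with `db`

5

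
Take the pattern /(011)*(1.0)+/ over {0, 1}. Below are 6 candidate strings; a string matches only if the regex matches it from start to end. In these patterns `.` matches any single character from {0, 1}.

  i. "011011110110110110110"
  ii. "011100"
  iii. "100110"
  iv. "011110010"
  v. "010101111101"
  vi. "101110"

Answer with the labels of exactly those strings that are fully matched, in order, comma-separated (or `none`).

i, ii, iii

i → match
ii. "011100" → match
iii. "100110" → match
iv. "011110010" → no match
v. "010101111101" → no match — must end with "0"
vi. "101110" → no match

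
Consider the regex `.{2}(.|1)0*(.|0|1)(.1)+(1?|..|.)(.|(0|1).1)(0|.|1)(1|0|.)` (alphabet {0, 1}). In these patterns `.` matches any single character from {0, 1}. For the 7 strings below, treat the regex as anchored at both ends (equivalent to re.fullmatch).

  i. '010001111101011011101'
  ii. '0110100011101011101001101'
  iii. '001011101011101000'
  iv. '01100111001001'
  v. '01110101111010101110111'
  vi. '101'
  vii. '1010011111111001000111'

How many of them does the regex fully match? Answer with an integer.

2

i → match
ii → no match
iii → match
iv → no match
v → no match
vi → no match
vii → no match
Total matched: 2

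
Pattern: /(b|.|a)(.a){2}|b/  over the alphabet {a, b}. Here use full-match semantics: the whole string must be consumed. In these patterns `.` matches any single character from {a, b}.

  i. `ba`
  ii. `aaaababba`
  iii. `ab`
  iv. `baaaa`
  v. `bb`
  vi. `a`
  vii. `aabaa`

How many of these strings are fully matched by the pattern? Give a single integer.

i → no match
ii → no match
iii → no match
iv → match
v → no match
vi → no match
vii → no match
Total matched: 1

1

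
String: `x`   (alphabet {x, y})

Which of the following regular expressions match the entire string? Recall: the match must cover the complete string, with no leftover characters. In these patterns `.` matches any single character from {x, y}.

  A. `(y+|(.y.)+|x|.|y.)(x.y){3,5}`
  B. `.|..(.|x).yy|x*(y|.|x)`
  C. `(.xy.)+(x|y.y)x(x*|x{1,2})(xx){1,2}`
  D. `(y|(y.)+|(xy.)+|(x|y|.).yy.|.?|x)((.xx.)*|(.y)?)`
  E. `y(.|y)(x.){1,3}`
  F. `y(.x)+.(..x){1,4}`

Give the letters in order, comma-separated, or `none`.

A → no match — must end with `y`
B → match
C → no match — must end with `xx`
D → match
E → no match — must start with `y`
F → no match — must start with `y`

B, D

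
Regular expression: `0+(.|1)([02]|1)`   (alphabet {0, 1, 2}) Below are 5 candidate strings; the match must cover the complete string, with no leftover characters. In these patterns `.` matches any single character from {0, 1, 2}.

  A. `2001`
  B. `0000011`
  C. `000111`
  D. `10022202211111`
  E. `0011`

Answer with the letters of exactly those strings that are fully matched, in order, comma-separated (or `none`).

A → no match — must start with `0`
B → match
C → no match
D → no match — must start with `0`
E → match

B, E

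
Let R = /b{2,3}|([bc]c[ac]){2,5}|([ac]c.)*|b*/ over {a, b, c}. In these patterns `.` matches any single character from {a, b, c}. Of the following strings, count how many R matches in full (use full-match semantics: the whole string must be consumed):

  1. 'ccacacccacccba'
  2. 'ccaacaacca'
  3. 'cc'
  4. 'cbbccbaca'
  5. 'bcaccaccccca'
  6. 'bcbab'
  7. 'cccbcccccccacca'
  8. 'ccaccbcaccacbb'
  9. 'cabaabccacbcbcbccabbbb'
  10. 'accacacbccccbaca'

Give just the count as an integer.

2

1 → no match
2 → no match
3 → no match
4 → no match
5 → match
6 → no match
7 → match
8 → no match
9 → no match
10 → no match
Total matched: 2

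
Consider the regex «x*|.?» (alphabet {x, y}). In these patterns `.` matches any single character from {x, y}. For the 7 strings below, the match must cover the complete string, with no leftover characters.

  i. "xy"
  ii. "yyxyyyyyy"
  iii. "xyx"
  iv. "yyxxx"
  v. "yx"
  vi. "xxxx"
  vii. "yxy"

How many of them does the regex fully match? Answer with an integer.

1

i → no match
ii → no match
iii → no match
iv → no match
v → no match
vi → match
vii → no match
Total matched: 1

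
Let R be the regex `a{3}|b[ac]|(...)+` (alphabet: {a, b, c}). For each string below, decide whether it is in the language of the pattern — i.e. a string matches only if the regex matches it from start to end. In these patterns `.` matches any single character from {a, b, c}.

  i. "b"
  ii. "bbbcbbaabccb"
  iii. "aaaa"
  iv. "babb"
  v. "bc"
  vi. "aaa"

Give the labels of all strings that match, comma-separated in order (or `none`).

ii, v, vi

i → no match
ii → match
iii → no match
iv → no match
v → match
vi → match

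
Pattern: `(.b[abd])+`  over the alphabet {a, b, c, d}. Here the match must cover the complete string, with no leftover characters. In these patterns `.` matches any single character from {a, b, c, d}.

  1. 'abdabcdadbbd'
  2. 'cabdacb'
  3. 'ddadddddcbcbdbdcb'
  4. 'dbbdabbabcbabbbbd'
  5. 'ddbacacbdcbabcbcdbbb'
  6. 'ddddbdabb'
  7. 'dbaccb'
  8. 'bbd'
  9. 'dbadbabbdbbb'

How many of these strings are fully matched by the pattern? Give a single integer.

2

1 → no match
2 → no match
3 → no match
4 → no match
5 → no match
6 → no match
7 → no match
8 → match
9 → match
Total matched: 2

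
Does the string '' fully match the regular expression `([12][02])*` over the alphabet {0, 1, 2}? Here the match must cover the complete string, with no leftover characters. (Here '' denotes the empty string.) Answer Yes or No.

Yes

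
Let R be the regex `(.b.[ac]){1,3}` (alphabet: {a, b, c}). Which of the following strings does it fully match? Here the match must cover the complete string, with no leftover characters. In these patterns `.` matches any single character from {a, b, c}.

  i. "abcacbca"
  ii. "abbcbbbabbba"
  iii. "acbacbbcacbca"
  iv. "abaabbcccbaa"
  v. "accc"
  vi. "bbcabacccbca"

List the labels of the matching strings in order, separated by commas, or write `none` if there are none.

i, ii, iv

i. "abcacbca" → match
ii. "abbcbbbabbba" → match
iii → no match
iv. "abaabbcccbaa" → match
v. "accc" → no match
vi. "bbcabacccbca" → no match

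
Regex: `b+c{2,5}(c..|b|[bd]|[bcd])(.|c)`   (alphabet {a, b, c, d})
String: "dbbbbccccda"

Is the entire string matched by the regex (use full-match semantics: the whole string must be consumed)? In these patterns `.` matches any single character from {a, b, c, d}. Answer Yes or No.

No

Every match must start with "b", but "dbbbbccccda" does not.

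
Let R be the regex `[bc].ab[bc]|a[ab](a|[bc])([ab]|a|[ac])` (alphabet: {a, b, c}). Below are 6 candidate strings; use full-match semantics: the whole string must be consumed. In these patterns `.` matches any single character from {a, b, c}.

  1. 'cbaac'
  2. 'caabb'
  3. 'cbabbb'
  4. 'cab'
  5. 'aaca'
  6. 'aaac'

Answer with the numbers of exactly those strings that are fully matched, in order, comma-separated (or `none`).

1. 'cbaac' → no match
2. 'caabb' → match
3. 'cbabbb' → no match
4. 'cab' → no match
5. 'aaca' → match
6. 'aaac' → match

2, 5, 6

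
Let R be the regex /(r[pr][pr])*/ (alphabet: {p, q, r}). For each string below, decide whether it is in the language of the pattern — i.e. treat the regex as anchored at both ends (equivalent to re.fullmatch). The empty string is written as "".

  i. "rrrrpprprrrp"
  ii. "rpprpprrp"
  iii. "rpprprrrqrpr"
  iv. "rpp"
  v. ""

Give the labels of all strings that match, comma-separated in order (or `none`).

i, ii, iv, v

i → match
ii → match
iii → no match
iv → match
v → match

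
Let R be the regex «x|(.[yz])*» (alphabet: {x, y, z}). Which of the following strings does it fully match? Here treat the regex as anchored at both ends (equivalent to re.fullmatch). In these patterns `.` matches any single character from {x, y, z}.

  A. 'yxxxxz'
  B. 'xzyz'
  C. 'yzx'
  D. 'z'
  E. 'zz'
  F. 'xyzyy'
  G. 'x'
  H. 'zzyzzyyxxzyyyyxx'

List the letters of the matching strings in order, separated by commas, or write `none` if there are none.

B, E, G

A. 'yxxxxz' → no match
B. 'xzyz' → match
C. 'yzx' → no match
D. 'z' → no match
E. 'zz' → match
F. 'xyzyy' → no match
G. 'x' → match
H → no match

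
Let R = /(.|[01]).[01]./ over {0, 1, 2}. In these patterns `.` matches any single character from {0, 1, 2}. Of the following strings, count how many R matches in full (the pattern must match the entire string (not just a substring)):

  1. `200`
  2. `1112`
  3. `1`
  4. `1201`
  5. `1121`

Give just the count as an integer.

2

1 → no match
2 → match
3 → no match
4 → match
5 → no match
Total matched: 2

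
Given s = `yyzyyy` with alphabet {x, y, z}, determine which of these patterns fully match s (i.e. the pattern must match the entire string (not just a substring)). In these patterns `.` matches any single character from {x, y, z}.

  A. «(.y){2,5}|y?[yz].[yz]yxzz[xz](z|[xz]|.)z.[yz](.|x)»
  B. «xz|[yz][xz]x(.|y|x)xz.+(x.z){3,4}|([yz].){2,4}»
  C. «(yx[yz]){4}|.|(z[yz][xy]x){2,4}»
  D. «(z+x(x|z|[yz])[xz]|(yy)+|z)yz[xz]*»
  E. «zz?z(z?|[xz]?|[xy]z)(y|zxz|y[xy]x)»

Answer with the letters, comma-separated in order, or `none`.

A → match
B → match
C → no match
D → no match
E → no match — must start with `z`

A, B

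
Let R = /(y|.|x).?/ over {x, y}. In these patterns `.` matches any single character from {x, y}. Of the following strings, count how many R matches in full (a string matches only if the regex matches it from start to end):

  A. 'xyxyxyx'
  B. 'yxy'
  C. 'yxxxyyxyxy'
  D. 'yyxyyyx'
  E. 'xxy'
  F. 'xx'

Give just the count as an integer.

A → no match
B → no match
C → no match
D → no match
E → no match
F → match
Total matched: 1

1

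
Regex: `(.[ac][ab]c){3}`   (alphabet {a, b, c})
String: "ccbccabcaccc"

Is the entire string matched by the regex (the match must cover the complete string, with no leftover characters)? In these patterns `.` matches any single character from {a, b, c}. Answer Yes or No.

No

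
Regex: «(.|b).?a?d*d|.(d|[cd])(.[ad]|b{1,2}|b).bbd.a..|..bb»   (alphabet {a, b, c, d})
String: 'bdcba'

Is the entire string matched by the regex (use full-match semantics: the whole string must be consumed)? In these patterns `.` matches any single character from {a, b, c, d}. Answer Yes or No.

No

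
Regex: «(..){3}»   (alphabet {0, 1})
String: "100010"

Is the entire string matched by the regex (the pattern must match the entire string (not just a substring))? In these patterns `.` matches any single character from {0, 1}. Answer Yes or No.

Yes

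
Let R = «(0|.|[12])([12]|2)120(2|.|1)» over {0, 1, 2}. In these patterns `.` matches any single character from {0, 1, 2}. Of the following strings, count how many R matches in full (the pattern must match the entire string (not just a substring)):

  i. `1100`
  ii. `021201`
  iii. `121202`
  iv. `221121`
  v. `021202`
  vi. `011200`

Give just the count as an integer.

4

i. `1100` → no match
ii. `021201` → match
iii. `121202` → match
iv. `221121` → no match
v. `021202` → match
vi. `011200` → match
Total matched: 4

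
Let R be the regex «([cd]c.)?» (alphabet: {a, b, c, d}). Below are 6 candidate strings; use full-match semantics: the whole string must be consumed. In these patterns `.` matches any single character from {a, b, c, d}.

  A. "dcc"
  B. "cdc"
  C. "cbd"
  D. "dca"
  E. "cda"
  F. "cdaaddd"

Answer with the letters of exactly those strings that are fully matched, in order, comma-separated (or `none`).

A → match
B → no match
C → no match
D → match
E → no match
F → no match

A, D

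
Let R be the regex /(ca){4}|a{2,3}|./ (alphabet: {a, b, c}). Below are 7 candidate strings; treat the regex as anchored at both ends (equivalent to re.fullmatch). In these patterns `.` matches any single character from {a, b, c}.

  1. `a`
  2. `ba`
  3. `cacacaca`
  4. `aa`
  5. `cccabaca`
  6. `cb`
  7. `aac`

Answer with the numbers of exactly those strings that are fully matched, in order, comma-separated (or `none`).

1 → match
2 → no match
3 → match
4 → match
5 → no match
6 → no match
7 → no match

1, 3, 4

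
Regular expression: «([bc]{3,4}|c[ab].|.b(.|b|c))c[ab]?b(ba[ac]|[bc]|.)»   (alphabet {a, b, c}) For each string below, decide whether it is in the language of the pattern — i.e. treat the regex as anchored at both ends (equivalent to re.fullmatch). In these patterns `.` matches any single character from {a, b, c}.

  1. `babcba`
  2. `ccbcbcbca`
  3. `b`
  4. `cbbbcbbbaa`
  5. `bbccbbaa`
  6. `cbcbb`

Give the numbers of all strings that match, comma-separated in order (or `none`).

1 → no match
2 → no match
3 → no match
4 → match
5 → match
6 → no match

4, 5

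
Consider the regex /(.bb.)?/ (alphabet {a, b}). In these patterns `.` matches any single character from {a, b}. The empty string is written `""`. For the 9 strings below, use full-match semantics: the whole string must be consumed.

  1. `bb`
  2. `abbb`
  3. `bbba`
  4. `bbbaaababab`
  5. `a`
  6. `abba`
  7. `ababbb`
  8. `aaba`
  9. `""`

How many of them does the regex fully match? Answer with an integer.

1 → no match
2 → match
3 → match
4 → no match
5 → no match
6 → match
7 → no match
8 → no match
9 → match
Total matched: 4

4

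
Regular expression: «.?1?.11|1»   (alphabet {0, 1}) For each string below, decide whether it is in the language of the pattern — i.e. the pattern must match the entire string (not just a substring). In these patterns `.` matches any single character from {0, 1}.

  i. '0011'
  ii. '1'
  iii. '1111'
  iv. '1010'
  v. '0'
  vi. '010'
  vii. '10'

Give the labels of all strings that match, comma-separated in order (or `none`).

i → match
ii → match
iii → match
iv → no match
v → no match
vi → no match
vii → no match

i, ii, iii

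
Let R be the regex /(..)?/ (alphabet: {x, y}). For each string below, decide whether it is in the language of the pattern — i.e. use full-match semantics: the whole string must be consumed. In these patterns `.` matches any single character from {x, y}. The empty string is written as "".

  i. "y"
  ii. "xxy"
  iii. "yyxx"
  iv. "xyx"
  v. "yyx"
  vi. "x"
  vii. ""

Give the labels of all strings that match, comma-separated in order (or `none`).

vii

i → no match
ii → no match
iii → no match
iv → no match
v → no match
vi → no match
vii → match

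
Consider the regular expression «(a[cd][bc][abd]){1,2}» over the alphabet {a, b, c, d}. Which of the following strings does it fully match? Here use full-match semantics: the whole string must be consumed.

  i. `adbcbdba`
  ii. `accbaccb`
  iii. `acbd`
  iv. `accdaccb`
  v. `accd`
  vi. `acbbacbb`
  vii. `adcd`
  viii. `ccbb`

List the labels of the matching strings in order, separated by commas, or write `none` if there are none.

ii, iii, iv, v, vi, vii

i → no match
ii → match
iii → match
iv → match
v → match
vi → match
vii → match
viii → no match — must start with `a`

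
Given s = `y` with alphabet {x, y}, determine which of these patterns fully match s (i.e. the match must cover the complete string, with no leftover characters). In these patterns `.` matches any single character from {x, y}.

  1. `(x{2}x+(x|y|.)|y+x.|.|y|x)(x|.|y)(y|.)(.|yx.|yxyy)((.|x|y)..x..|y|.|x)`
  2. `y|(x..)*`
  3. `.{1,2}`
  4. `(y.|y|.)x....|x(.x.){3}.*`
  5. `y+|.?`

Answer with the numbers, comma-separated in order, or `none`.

2, 3, 5

1 → no match
2 → match
3 → match
4 → no match
5 → match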